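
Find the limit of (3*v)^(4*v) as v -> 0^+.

1

Base → 0⁺ and exponent → 0⁺: a 0^0 form.
Take logs: 4v·ln(3v). This is 0·(−∞); rewriting as ln(3v)/(1/(4v)) and applying L'Hôpital gives 0.
Hence the limit is e^0 = 1.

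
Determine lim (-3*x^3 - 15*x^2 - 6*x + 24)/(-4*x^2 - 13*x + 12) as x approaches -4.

Direct substitution gives 0/0, so factor. Both numerator and denominator have (x + 4) as a factor.
After cancelling, the expression reduces to (-3*x^2 - 3*x + 6)/(3 - 4*x).
Substituting x = -4 gives -30/19.

-30/19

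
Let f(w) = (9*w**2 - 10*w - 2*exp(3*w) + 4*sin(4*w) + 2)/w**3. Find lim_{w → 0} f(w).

-155/3

Substitution gives 0/0 (the numerator vanishes to order 3).
Expand each term to order w^3: the coefficient of w^3 in 4·sin(4w) is -128/3 and in -2·e^(3w) is -9.
Lower-order terms cancel with the polynomial part, so the numerator is (-155/3)·w^3 + o(w^3), and the limit is (-155/3)/(1) = -155/3.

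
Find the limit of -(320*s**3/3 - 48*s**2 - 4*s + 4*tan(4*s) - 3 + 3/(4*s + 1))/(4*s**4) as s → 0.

-192

Substitution gives 0/0 (the numerator vanishes to order 4).
Expand each term to order s^4: the coefficient of s^4 in 3·1/(1 + 4s) is 768 and in 4·tan(4s) is 0.
Lower-order terms cancel with the polynomial part, so the numerator is (768)·s^4 + o(s^4), and the limit is (768)/(-4) = -192.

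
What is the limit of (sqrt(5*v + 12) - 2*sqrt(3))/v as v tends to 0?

5*√(3)/12

Substitution gives 0/0. Multiply numerator and denominator by the conjugate √(12 + 5v) + √12.
The numerator becomes (12 + 5v) − 12 = 5v, so the expression simplifies to 5/(√(12 + 5v) + √12).
Letting v → 0 gives 5/(2√12) = 5*√(3)/12.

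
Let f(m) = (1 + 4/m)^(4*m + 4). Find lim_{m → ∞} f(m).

Let L be the limit and take ln: ln L = lim (4m + 4)·ln(1 + 4/m) = lim (4m + 4)·(4/m + O(1/m²)) = 16.
Hence L = e^(16).

e^(16)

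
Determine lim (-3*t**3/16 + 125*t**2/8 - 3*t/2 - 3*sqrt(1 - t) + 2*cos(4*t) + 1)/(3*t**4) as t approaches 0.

8237/1152

Substitution gives 0/0 (the numerator vanishes to order 4).
Expand each term to order t^4: the coefficient of t^4 in 2·cos(4t) is 64/3 and in -3·√(1 - t) is 15/128.
Lower-order terms cancel with the polynomial part, so the numerator is (8237/384)·t^4 + o(t^4), and the limit is (8237/384)/(3) = 8237/1152.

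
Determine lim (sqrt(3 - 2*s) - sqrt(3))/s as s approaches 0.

A 0/0 form; rationalise with √(3 - 2s) + √3. This collapses the numerator to -2s, leaving -2/(√(3 - 2s) + √3) → -2/(2√3) = -√(3)/3.

-√(3)/3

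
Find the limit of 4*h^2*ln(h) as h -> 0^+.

This is a 0·(−∞) form. Rewrite as 4·ln(h) / h^(−2) and apply L'Hôpital:
the derivative quotient is 4·(1/h) / (−2·h^(−3)) = (-4/2)·h^2 → 0.

0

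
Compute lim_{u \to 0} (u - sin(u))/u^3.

Direct substitution gives 0/0.
Apply L'Hôpital: lim (1 - cos(u))/(3*u^2), still 0/0.
Apply L'Hôpital: lim (sin(u))/(6*u), still 0/0.
After 3 applications of L'Hôpital's rule the quotient is (cos(u))/(6); substituting u = 0 gives 1/6.

1/6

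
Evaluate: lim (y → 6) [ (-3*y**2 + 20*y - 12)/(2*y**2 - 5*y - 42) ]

-16/19

Direct substitution gives 0/0, so factor. Both numerator and denominator have (y - 6) as a factor.
After cancelling, the expression reduces to (2 - 3*y)/(2*y + 7).
Substituting y = 6 gives -16/19.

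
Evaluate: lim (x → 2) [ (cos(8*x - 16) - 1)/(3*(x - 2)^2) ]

Direct substitution gives 0/0.
Apply L'Hôpital: lim (-8*sin(8*x - 16))/(6*x - 12), still 0/0.
After 2 applications of L'Hôpital's rule the quotient is (-64*cos(8*x - 16))/(6); substituting x = 2 gives -32/3.

-32/3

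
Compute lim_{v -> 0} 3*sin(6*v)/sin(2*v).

9

Substitution gives 0/0.
Divide numerator and denominator by v: sin(6v)/v → 6 and sin(2v)/v → 2, so the limit is 3·6/2 = 9.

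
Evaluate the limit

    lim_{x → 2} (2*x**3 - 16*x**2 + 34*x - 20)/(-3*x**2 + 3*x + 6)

2/3

Since x = 2 makes numerator and denominator zero, (x - 2) divides both.
Cancelling it gives (2*x^2 - 12*x + 10)/(-3*x - 3); now plug in x = 2 to get 2/3.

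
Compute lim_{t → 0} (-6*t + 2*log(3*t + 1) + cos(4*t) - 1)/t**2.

Substitution gives 0/0; apply L'Hôpital's rule 2 times.
After differentiating numerator and denominator 2 times the quotient is (-16*cos(4*t) - 18/(3*t + 1)^2)/(2); at t = 0 this is -17.

-17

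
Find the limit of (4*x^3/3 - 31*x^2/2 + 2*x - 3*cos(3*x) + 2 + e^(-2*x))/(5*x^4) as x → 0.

Substitution gives 0/0 (the numerator vanishes to order 4).
Expand each term to order x^4: the coefficient of x^4 in e^(-2x) is 2/3 and in -3·cos(3x) is -81/8.
Lower-order terms cancel with the polynomial part, so the numerator is (-227/24)·x^4 + o(x^4), and the limit is (-227/24)/(5) = -227/120.

-227/120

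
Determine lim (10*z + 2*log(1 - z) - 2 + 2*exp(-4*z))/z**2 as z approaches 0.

15

Substitution gives 0/0; apply L'Hôpital's rule 2 times.
After differentiating numerator and denominator 2 times the quotient is (32*e^(-4*z) - 2/(z - 1)^2)/(2); at z = 0 this is 15.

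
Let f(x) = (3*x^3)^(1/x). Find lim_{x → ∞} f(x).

Base → ∞ and exponent → 0: an ∞^0 form.
Take logs: (1/x)·ln(3·x^3) = (ln 3 + 3·ln x)/x → 0.
So the limit is e^0 = 1.

1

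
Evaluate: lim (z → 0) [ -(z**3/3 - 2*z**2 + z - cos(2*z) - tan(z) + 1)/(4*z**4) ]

Substitution gives 0/0; apply L'Hôpital's rule 4 times.
After differentiating numerator and denominator 4 times the quotient is (-16*cos(2*z) - 24*tan(z)^5 - 40*tan(z)^3 - 16*tan(z))/(-96); at z = 0 this is 1/6.

1/6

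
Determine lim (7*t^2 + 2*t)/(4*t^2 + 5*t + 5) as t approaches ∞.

7/4

Numerator and denominator both have degree 2.
Dividing every term by t^2, all lower-order terms vanish and the limit is the ratio of leading coefficients, 7/(4) = 7/4.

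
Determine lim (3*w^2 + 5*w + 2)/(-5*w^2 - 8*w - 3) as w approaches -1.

-1/2

Since w = -1 makes numerator and denominator zero, (w + 1) divides both.
Cancelling it gives (3*w + 2)/(-5*w - 3); now plug in w = -1 to get -1/2.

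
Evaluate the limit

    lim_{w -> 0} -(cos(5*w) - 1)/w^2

Direct substitution gives 0/0.
Apply L'Hôpital: lim (-5*sin(5*w))/(-2*w), still 0/0.
After 2 applications of L'Hôpital's rule the quotient is (-25*cos(5*w))/(-2); substituting w = 0 gives 25/2.

25/2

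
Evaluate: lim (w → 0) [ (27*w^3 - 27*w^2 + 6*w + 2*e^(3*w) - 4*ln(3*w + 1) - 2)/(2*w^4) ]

351/8

Substitution gives 0/0 (the numerator vanishes to order 4).
Expand each term to order w^4: the coefficient of w^4 in 2·e^(3w) is 27/4 and in -4·ln(1 + 3w) is 81.
Lower-order terms cancel with the polynomial part, so the numerator is (351/4)·w^4 + o(w^4), and the limit is (351/4)/(2) = 351/8.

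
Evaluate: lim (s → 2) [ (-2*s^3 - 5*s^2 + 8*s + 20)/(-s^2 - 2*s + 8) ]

Since s = 2 makes numerator and denominator zero, (s - 2) divides both.
Cancelling it gives (-2*s^2 - 9*s - 10)/(-s - 4); now plug in s = 2 to get 6.

6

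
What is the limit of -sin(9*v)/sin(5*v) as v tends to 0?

Substitution gives 0/0.
Divide numerator and denominator by v: sin(9v)/v → 9 and sin(5v)/v → 5, so the limit is -1·9/5 = -9/5.

-9/5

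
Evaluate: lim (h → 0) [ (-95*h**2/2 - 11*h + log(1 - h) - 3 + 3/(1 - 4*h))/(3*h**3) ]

Substitution gives 0/0 (the numerator vanishes to order 3).
Expand each term to order h^3: the coefficient of h^3 in ln(1 - h) is -1/3 and in 3·1/(1 - 4h) is 192.
Lower-order terms cancel with the polynomial part, so the numerator is (575/3)·h^3 + o(h^3), and the limit is (575/3)/(3) = 575/9.

575/9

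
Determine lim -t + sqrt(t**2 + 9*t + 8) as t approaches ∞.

9/2

This has the form ∞ − ∞. Multiply and divide by the conjugate √(t^2 + 9*t + 8) + t.
That gives (9t + 8) / (√(t^2 + 9*t + 8) + t).
Divide numerator and denominator by t: the limit is 9/(2·1) = 9/2.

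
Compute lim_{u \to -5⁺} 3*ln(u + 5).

As u → -5⁺, u + 5 → 0⁺ and ln(u + 5) → −∞.
Multiplying by 3 gives -∞.

-∞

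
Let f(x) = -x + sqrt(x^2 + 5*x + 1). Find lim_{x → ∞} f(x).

This has the form ∞ − ∞. Multiply and divide by the conjugate √(x^2 + 5*x + 1) + x.
That gives (5x + 1) / (√(x^2 + 5*x + 1) + x).
Divide numerator and denominator by x: the limit is 5/(2·1) = 5/2.

5/2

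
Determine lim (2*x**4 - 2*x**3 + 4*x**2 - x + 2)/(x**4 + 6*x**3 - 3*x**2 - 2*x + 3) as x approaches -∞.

2

Numerator and denominator both have degree 4.
Dividing every term by x^4, all lower-order terms vanish and the limit is the ratio of leading coefficients, 2/(1) = 2.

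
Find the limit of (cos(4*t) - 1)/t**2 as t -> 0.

-8

Direct substitution gives 0/0.
Apply L'Hôpital: lim (-4*sin(4*t))/(2*t), still 0/0.
After 2 applications of L'Hôpital's rule the quotient is (-16*cos(4*t))/(2); substituting t = 0 gives -8.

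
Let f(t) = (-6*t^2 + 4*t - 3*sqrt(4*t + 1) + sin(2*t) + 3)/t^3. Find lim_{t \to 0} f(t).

-40/3

Substitution gives 0/0 (the numerator vanishes to order 3).
Expand each term to order t^3: the coefficient of t^3 in -3·√(1 + 4t) is -12 and in sin(2t) is -4/3.
Lower-order terms cancel with the polynomial part, so the numerator is (-40/3)·t^3 + o(t^3), and the limit is (-40/3)/(1) = -40/3.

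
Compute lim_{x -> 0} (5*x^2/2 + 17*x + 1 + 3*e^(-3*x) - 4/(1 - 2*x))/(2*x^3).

-91/4

Substitution gives 0/0 (the numerator vanishes to order 3).
Expand each term to order x^3: the coefficient of x^3 in -4·1/(1 - 2x) is -32 and in 3·e^(-3x) is -27/2.
Lower-order terms cancel with the polynomial part, so the numerator is (-91/2)·x^3 + o(x^3), and the limit is (-91/2)/(2) = -91/4.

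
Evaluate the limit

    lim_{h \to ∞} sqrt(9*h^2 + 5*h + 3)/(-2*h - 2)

For large |h|, √(9*h^2 + 5*h + 3) ≈ √9·|h| and the denominator ≈ -2h.
Since h → +∞, |h| = h, giving √9/(-2) = -3/2.

-3/2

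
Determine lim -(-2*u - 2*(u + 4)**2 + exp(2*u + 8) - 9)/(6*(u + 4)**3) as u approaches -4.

-2/9

Direct substitution gives 0/0.
Apply L'Hôpital: lim (-4*u + 2*e^(2*u + 8) - 18)/(-18*(u + 4)^2), still 0/0.
Apply L'Hôpital: lim (4*e^(2*u + 8) - 4)/(-36*u - 144), still 0/0.
After 3 applications of L'Hôpital's rule the quotient is (8*e^(2*u + 8))/(-36); substituting u = -4 gives -2/9.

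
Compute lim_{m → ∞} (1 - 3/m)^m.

e^(-3)

Write it as [(1 - 3/m)^m]^(1) · (1 - 3/m)^(0). The bracketed term tends to e^(-3) and the second factor to 1, so the limit is e^(-3).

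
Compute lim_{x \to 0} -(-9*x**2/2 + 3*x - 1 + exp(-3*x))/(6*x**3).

3/4

Direct substitution gives 0/0.
Apply L'Hôpital: lim (-9*x + 3 - 3*e^(-3*x))/(-18*x^2), still 0/0.
Apply L'Hôpital: lim (-9 + 9*e^(-3*x))/(-36*x), still 0/0.
After 3 applications of L'Hôpital's rule the quotient is (-27*e^(-3*x))/(-36); substituting x = 0 gives 3/4.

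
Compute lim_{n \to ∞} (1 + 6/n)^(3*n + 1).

e^(18)

Write it as [(1 + 6/n)^n]^(3) · (1 + 6/n)^(1). The bracketed term tends to e^(6) and the second factor to 1, so the limit is e^(18).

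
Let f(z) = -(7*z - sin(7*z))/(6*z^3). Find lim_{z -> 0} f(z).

-343/36

Direct substitution gives 0/0.
Apply L'Hôpital: lim (7 - 7*cos(7*z))/(-18*z^2), still 0/0.
Apply L'Hôpital: lim (49*sin(7*z))/(-36*z), still 0/0.
After 3 applications of L'Hôpital's rule the quotient is (343*cos(7*z))/(-36); substituting z = 0 gives -343/36.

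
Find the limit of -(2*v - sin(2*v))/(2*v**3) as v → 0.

Direct substitution gives 0/0.
Apply L'Hôpital: lim (2 - 2*cos(2*v))/(-6*v^2), still 0/0.
Apply L'Hôpital: lim (4*sin(2*v))/(-12*v), still 0/0.
After 3 applications of L'Hôpital's rule the quotient is (8*cos(2*v))/(-12); substituting v = 0 gives -2/3.

-2/3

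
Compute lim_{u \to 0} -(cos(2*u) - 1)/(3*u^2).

2/3

Direct substitution gives 0/0.
Apply L'Hôpital: lim (-2*sin(2*u))/(-6*u), still 0/0.
After 2 applications of L'Hôpital's rule the quotient is (-4*cos(2*u))/(-6); substituting u = 0 gives 2/3.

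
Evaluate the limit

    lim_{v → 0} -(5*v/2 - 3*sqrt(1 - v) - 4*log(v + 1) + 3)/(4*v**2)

-19/32

Substitution gives 0/0 (the numerator vanishes to order 2).
Expand each term to order v^2: the coefficient of v^2 in -3·√(1 - v) is 3/8 and in -4·ln(1 + v) is 2.
Lower-order terms cancel with the polynomial part, so the numerator is (19/8)·v^2 + o(v^2), and the limit is (19/8)/(-4) = -19/32.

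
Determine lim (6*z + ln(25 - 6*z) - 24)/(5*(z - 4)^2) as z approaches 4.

Direct substitution gives 0/0.
Apply L'Hôpital: lim (6 - 6/(25 - 6*z))/(10*z - 40), still 0/0.
After 2 applications of L'Hôpital's rule the quotient is (-36/(25 - 6*z)^2)/(10); substituting z = 4 gives -18/5.

-18/5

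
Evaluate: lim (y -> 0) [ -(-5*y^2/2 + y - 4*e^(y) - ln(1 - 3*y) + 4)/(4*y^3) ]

Substitution gives 0/0; apply L'Hôpital's rule 3 times.
After differentiating numerator and denominator 3 times the quotient is (-4*e^(y) - 54/(3*y - 1)^3)/(-24); at y = 0 this is -25/12.

-25/12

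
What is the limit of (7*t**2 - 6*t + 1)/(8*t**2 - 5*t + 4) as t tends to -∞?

7/8

Numerator and denominator both have degree 2.
Dividing every term by t^2, all lower-order terms vanish and the limit is the ratio of leading coefficients, 7/(8) = 7/8.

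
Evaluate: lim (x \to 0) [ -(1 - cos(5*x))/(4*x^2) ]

Substitution gives 0/0.
Use (1 − cos u)/u² → 1/2 with u = 5x: the limit is 5²/(2·(-4)) = -25/8.

-25/8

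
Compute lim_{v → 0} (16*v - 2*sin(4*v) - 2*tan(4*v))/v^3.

-64/3

Substitution gives 0/0; apply L'Hôpital's rule 3 times.
After differentiating numerator and denominator 3 times the quotient is (128*cos(4*v) - 768*tan(4*v)^4 - 1024*tan(4*v)^2 - 256)/(6); at v = 0 this is -64/3.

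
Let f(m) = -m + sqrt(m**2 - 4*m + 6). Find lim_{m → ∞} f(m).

-2

This has the form ∞ − ∞. Multiply and divide by the conjugate √(m^2 - 4*m + 6) + m.
That gives (-4m + 6) / (√(m^2 - 4*m + 6) + m).
Divide numerator and denominator by m: the limit is -4/(2·1) = -2.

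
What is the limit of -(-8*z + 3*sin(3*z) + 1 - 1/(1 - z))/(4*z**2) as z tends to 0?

1/4

Substitution gives 0/0 (the numerator vanishes to order 2).
Expand each term to order z^2: the coefficient of z^2 in −1/(1 - z) is -1 and in 3·sin(3z) is 0.
Lower-order terms cancel with the polynomial part, so the numerator is (-1)·z^2 + o(z^2), and the limit is (-1)/(-4) = 1/4.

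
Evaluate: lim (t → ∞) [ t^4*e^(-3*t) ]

Write as t^4/e^{3t}, an ∞/∞ form.
Exponential growth dominates any polynomial, so repeated L'Hôpital (or the standard result) gives 0.

0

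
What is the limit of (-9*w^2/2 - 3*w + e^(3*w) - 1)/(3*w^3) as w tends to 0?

3/2

Direct substitution gives 0/0.
Apply L'Hôpital: lim (-9*w + 3*e^(3*w) - 3)/(9*w^2), still 0/0.
Apply L'Hôpital: lim (9*e^(3*w) - 9)/(18*w), still 0/0.
After 3 applications of L'Hôpital's rule the quotient is (27*e^(3*w))/(18); substituting w = 0 gives 3/2.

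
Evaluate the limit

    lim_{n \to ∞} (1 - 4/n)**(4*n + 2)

Let L be the limit and take ln: ln L = lim (4n + 2)·ln(1 - 4/n) = lim (4n + 2)·(-4/n + O(1/n²)) = -16.
Hence L = e^(-16).

e^(-16)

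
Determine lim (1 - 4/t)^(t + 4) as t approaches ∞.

e^(-4)

The base → 1 and the exponent → ∞: a 1^∞ form.
Take logarithms: (t + 4)·ln(1 - 4/t). Since ln(1+u) ~ u for small u, this behaves like (t)·(-4/t) → -4.
So the limit is e^(-4).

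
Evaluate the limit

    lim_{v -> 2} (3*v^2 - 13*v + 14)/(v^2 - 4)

Direct substitution gives 0/0, so factor. Both numerator and denominator have (v - 2) as a factor.
After cancelling, the expression reduces to (3*v - 7)/(v + 2).
Substituting v = 2 gives -1/4.

-1/4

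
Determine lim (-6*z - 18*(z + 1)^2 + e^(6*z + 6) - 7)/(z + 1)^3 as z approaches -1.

Direct substitution gives 0/0.
Apply L'Hôpital: lim (-36*z + 6*e^(6*z + 6) - 42)/(3*(z + 1)^2), still 0/0.
Apply L'Hôpital: lim (36*e^(6*z + 6) - 36)/(6*z + 6), still 0/0.
After 3 applications of L'Hôpital's rule the quotient is (216*e^(6*z + 6))/(6); substituting z = -1 gives 36.

36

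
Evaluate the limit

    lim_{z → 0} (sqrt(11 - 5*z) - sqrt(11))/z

-5*√(11)/22

A 0/0 form; rationalise with √(11 - 5z) + √11. This collapses the numerator to -5z, leaving -5/(√(11 - 5z) + √11) → -5/(2√11) = -5*√(11)/22.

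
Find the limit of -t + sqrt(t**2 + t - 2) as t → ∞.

1/2

This has the form ∞ − ∞. Multiply and divide by the conjugate √(t^2 + t - 2) + t.
That gives (t - 2) / (√(t^2 + t - 2) + t).
Divide numerator and denominator by t: the limit is 1/(2·1) = 1/2.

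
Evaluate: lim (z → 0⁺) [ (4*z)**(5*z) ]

1

Base → 0⁺ and exponent → 0⁺: a 0^0 form.
Take logs: 5z·ln(4z). This is 0·(−∞); rewriting as ln(4z)/(1/(5z)) and applying L'Hôpital gives 0.
Hence the limit is e^0 = 1.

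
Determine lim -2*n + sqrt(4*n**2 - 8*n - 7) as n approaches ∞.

-2

This has the form ∞ − ∞. Multiply and divide by the conjugate √(4*n^2 - 8*n - 7) + 2n.
That gives (-8n - 7) / (√(4*n^2 - 8*n - 7) + 2n).
Divide numerator and denominator by n: the limit is -8/(2·2) = -2.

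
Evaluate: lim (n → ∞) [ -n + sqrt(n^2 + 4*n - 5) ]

2

An ∞ − ∞ form. Rationalising with the conjugate, the difference becomes (4n - 5) / (√(n^2 + 4*n - 5) + n).
For large n the denominator behaves like 2·n, so the quotient tends to 4/2 = 2.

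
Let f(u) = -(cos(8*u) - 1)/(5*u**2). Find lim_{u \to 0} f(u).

32/5

Direct substitution gives 0/0.
Apply L'Hôpital: lim (-8*sin(8*u))/(-10*u), still 0/0.
After 2 applications of L'Hôpital's rule the quotient is (-64*cos(8*u))/(-10); substituting u = 0 gives 32/5.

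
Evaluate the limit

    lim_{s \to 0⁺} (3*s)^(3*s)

Base → 0⁺ and exponent → 0⁺: a 0^0 form.
Take logs: 3s·ln(3s). This is 0·(−∞); rewriting as ln(3s)/(1/(3s)) and applying L'Hôpital gives 0.
Hence the limit is e^0 = 1.

1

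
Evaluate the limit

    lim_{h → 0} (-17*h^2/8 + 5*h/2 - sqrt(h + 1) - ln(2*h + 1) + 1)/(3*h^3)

Substitution gives 0/0; apply L'Hôpital's rule 3 times.
After differentiating numerator and denominator 3 times the quotient is (-16/(2*h + 1)^3 - 3/(8*(h + 1)^(5/2)))/(18); at h = 0 this is -131/144.

-131/144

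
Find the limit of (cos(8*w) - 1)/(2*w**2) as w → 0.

-16

Direct substitution gives 0/0.
Apply L'Hôpital: lim (-8*sin(8*w))/(4*w), still 0/0.
After 2 applications of L'Hôpital's rule the quotient is (-64*cos(8*w))/(4); substituting w = 0 gives -16.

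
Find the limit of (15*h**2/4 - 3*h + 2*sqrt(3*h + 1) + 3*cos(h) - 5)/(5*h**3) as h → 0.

Substitution gives 0/0 (the numerator vanishes to order 3).
Expand each term to order h^3: the coefficient of h^3 in 3·cos(h) is 0 and in 2·√(1 + 3h) is 27/8.
Lower-order terms cancel with the polynomial part, so the numerator is (27/8)·h^3 + o(h^3), and the limit is (27/8)/(5) = 27/40.

27/40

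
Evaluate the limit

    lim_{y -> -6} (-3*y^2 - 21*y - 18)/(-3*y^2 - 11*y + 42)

3/5

Direct substitution gives 0/0, so factor. Both numerator and denominator have (y + 6) as a factor.
After cancelling, the expression reduces to (-3*y - 3)/(7 - 3*y).
Substituting y = -6 gives 3/5.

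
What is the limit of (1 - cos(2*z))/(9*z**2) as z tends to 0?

2/9

Substitution gives 0/0.
Use (1 − cos u)/u² → 1/2 with u = 2z: the limit is 2²/(2·9) = 2/9.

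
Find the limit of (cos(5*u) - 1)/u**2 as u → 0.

-25/2

Direct substitution gives 0/0.
Apply L'Hôpital: lim (-5*sin(5*u))/(2*u), still 0/0.
After 2 applications of L'Hôpital's rule the quotient is (-25*cos(5*u))/(2); substituting u = 0 gives -25/2.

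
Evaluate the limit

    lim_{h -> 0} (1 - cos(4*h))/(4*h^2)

2

Substitution gives 0/0.
Use (1 − cos u)/u² → 1/2 with u = 4h: the limit is 4²/(2·4) = 2.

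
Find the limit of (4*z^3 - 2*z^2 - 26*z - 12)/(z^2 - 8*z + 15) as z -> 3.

-35

At z = 3 both the top and bottom vanish — a removable singularity. Factoring out (z - 3) from each leaves (4*z^2 + 10*z + 4)/(z - 5), which at z = 3 equals -35.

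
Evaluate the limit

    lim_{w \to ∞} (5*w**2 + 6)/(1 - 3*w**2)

Numerator and denominator both have degree 2.
Dividing every term by w^2, all lower-order terms vanish and the limit is the ratio of leading coefficients, 5/(-3) = -5/3.

-5/3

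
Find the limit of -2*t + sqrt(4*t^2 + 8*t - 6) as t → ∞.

An ∞ − ∞ form. Rationalising with the conjugate, the difference becomes (8t - 6) / (√(4*t^2 + 8*t - 6) + 2t).
For large t the denominator behaves like 2·2t, so the quotient tends to 8/4 = 2.

2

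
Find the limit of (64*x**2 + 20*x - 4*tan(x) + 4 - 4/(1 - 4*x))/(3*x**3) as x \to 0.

Substitution gives 0/0; apply L'Hôpital's rule 3 times.
After differentiating numerator and denominator 3 times the quotient is (16/cos(x)^2 - 24/cos(x)^4 - 1536/(4*x - 1)^4)/(18); at x = 0 this is -772/9.

-772/9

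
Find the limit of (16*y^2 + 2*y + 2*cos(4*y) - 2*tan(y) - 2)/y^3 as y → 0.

Substitution gives 0/0 (the numerator vanishes to order 3).
Expand each term to order y^3: the coefficient of y^3 in 2·cos(4y) is 0 and in -2·tan(y) is -2/3.
Lower-order terms cancel with the polynomial part, so the numerator is (-2/3)·y^3 + o(y^3), and the limit is (-2/3)/(1) = -2/3.

-2/3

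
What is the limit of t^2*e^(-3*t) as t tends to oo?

0

Write as t^2/e^{3t}, an ∞/∞ form.
Exponential growth dominates any polynomial, so repeated L'Hôpital (or the standard result) gives 0.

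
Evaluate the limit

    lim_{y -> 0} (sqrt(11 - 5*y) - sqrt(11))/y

-5*√(11)/22

Substitution gives 0/0. Multiply numerator and denominator by the conjugate √(11 - 5y) + √11.
The numerator becomes (11 - 5y) − 11 = -5y, so the expression simplifies to -5/(√(11 - 5y) + √11).
Letting y → 0 gives -5/(2√11) = -5*√(11)/22.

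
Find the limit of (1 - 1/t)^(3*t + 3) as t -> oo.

The base → 1 and the exponent → ∞: a 1^∞ form.
Take logarithms: (3t + 3)·ln(1 - 1/t). Since ln(1+u) ~ u for small u, this behaves like (3t)·(-1/t) → -3.
So the limit is e^(-3).

e^(-3)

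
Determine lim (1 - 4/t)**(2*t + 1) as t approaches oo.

The base → 1 and the exponent → ∞: a 1^∞ form.
Take logarithms: (2t + 1)·ln(1 - 4/t). Since ln(1+u) ~ u for small u, this behaves like (2t)·(-4/t) → -8.
So the limit is e^(-8).

e^(-8)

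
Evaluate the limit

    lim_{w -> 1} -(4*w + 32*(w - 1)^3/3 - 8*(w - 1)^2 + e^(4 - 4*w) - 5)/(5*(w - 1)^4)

-32/15

Direct substitution gives 0/0.
Apply L'Hôpital: lim (-16*w + 32*(w - 1)^2 - 4*e^(4 - 4*w) + 20)/(-20*(w - 1)^3), still 0/0.
Apply L'Hôpital: lim (64*w + 16*e^(4 - 4*w) - 80)/(-60*(w - 1)^2), still 0/0.
Apply L'Hôpital: lim (64 - 64*e^(4 - 4*w))/(120 - 120*w), still 0/0.
After 4 applications of L'Hôpital's rule the quotient is (256*e^(4 - 4*w))/(-120); substituting w = 1 gives -32/15.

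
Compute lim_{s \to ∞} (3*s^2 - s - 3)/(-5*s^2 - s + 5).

-3/5

Numerator and denominator both have degree 2.
Dividing every term by s^2, all lower-order terms vanish and the limit is the ratio of leading coefficients, 3/(-5) = -3/5.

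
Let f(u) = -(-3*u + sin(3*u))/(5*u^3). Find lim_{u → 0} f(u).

Direct substitution gives 0/0.
Apply L'Hôpital: lim (3*cos(3*u) - 3)/(-15*u^2), still 0/0.
Apply L'Hôpital: lim (-9*sin(3*u))/(-30*u), still 0/0.
After 3 applications of L'Hôpital's rule the quotient is (-27*cos(3*u))/(-30); substituting u = 0 gives 9/10.

9/10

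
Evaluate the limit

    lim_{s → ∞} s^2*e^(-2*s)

0

Write as s^2/e^{2s}, an ∞/∞ form.
Exponential growth dominates any polynomial, so repeated L'Hôpital (or the standard result) gives 0.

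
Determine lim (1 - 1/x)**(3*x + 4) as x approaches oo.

The base → 1 and the exponent → ∞: a 1^∞ form.
Take logarithms: (3x + 4)·ln(1 - 1/x). Since ln(1+u) ~ u for small u, this behaves like (3x)·(-1/x) → -3.
So the limit is e^(-3).

e^(-3)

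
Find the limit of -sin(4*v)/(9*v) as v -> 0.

Substitution gives 0/0.
Write it as (4/(-9))·sin(4v)/(4v); since sin(u)/u → 1, the limit is -4/9.

-4/9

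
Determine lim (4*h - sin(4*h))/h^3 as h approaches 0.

Direct substitution gives 0/0.
Apply L'Hôpital: lim (4 - 4*cos(4*h))/(3*h^2), still 0/0.
Apply L'Hôpital: lim (16*sin(4*h))/(6*h), still 0/0.
After 3 applications of L'Hôpital's rule the quotient is (64*cos(4*h))/(6); substituting h = 0 gives 32/3.

32/3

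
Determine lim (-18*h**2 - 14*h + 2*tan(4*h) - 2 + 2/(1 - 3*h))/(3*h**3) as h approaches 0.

Substitution gives 0/0; apply L'Hôpital's rule 3 times.
After differentiating numerator and denominator 3 times the quotient is (768*tan(4*h)^2/cos(4*h)^2 + 256/cos(4*h)^2 + 324/(3*h - 1)^4)/(18); at h = 0 this is 290/9.

290/9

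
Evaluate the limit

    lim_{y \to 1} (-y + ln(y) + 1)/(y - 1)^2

Direct substitution gives 0/0.
Apply L'Hôpital: lim (-1 + 1/y)/(2*y - 2), still 0/0.
After 2 applications of L'Hôpital's rule the quotient is (-1/y^2)/(2); substituting y = 1 gives -1/2.

-1/2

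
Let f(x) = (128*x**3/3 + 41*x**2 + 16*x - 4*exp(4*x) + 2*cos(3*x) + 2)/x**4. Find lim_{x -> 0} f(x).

-431/12

Substitution gives 0/0 (the numerator vanishes to order 4).
Expand each term to order x^4: the coefficient of x^4 in 2·cos(3x) is 27/4 and in -4·e^(4x) is -128/3.
Lower-order terms cancel with the polynomial part, so the numerator is (-431/12)·x^4 + o(x^4), and the limit is (-431/12)/(1) = -431/12.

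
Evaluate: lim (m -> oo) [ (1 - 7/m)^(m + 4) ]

The base → 1 and the exponent → ∞: a 1^∞ form.
Take logarithms: (m + 4)·ln(1 - 7/m). Since ln(1+u) ~ u for small u, this behaves like (m)·(-7/m) → -7.
So the limit is e^(-7).

e^(-7)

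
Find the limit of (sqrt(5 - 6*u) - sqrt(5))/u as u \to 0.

Substitution gives 0/0. Multiply numerator and denominator by the conjugate √(5 - 6u) + √5.
The numerator becomes (5 - 6u) − 5 = -6u, so the expression simplifies to -6/(√(5 - 6u) + √5).
Letting u → 0 gives -6/(2√5) = -3*√(5)/5.

-3*√(5)/5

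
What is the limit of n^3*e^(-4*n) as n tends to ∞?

Write as n^3/e^{4n}, an ∞/∞ form.
Exponential growth dominates any polynomial, so repeated L'Hôpital (or the standard result) gives 0.

0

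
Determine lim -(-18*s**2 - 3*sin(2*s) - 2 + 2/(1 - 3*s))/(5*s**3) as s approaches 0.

-58/5

Substitution gives 0/0 (the numerator vanishes to order 3).
Expand each term to order s^3: the coefficient of s^3 in 2·1/(1 - 3s) is 54 and in -3·sin(2s) is 4.
Lower-order terms cancel with the polynomial part, so the numerator is (58)·s^3 + o(s^3), and the limit is (58)/(-5) = -58/5.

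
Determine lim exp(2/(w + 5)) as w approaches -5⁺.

∞

As w → -5⁺, 2/(w + 5) → +∞, so e^(2/(w + 5)) → ∞.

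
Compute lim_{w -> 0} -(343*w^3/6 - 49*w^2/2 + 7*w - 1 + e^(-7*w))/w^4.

-2401/24

Direct substitution gives 0/0.
Apply L'Hôpital: lim (343*w^2/2 - 49*w + 7 - 7*e^(-7*w))/(-4*w^3), still 0/0.
Apply L'Hôpital: lim (343*w - 49 + 49*e^(-7*w))/(-12*w^2), still 0/0.
Apply L'Hôpital: lim (343 - 343*e^(-7*w))/(-24*w), still 0/0.
After 4 applications of L'Hôpital's rule the quotient is (2401*e^(-7*w))/(-24); substituting w = 0 gives -2401/24.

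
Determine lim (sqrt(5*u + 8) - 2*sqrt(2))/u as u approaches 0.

5*√(2)/8

Substitution gives 0/0. Multiply numerator and denominator by the conjugate √(8 + 5u) + √8.
The numerator becomes (8 + 5u) − 8 = 5u, so the expression simplifies to 5/(√(8 + 5u) + √8).
Letting u → 0 gives 5/(2√8) = 5*√(2)/8.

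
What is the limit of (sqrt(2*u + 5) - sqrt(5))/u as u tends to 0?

√(5)/5

A 0/0 form; rationalise with √(5 + 2u) + √5. This collapses the numerator to 2u, leaving 2/(√(5 + 2u) + √5) → 2/(2√5) = √(5)/5.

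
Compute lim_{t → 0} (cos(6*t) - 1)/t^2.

Direct substitution gives 0/0.
Apply L'Hôpital: lim (-6*sin(6*t))/(2*t), still 0/0.
After 2 applications of L'Hôpital's rule the quotient is (-36*cos(6*t))/(2); substituting t = 0 gives -18.

-18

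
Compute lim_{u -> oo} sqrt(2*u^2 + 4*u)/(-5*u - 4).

For large |u|, √(2*u^2 + 4*u) ≈ √2·|u| and the denominator ≈ -5u.
Since u → +∞, |u| = u, giving √2/(-5) = -√(2)/5.

-√(2)/5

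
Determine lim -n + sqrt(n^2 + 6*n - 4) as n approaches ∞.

3

An ∞ − ∞ form. Rationalising with the conjugate, the difference becomes (6n - 4) / (√(n^2 + 6*n - 4) + n).
For large n the denominator behaves like 2·n, so the quotient tends to 6/2 = 3.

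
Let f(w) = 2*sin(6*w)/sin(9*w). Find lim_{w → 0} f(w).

Substitution gives 0/0.
Divide numerator and denominator by w: sin(6w)/w → 6 and sin(9w)/w → 9, so the limit is 2·6/9 = 4/3.

4/3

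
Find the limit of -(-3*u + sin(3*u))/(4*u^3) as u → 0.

9/8

Direct substitution gives 0/0.
Apply L'Hôpital: lim (3*cos(3*u) - 3)/(-12*u^2), still 0/0.
Apply L'Hôpital: lim (-9*sin(3*u))/(-24*u), still 0/0.
After 3 applications of L'Hôpital's rule the quotient is (-27*cos(3*u))/(-24); substituting u = 0 gives 9/8.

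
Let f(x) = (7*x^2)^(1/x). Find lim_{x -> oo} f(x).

Base → ∞ and exponent → 0: an ∞^0 form.
Take logs: (1/x)·ln(7·x^2) = (ln 7 + 2·ln x)/x → 0.
So the limit is e^0 = 1.

1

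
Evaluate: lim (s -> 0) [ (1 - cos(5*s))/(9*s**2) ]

25/18

Substitution gives 0/0.
Use (1 − cos u)/u² → 1/2 with u = 5s: the limit is 5²/(2·9) = 25/18.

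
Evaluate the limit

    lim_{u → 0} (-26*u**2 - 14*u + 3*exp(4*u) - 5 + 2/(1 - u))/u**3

34

Substitution gives 0/0; apply L'Hôpital's rule 3 times.
After differentiating numerator and denominator 3 times the quotient is (192*e^(4*u) + 12/(u - 1)^4)/(6); at u = 0 this is 34.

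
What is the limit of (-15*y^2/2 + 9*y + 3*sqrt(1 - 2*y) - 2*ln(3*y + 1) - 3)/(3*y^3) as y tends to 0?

Substitution gives 0/0; apply L'Hôpital's rule 3 times.
After differentiating numerator and denominator 3 times the quotient is (-108/(3*y + 1)^3 - 9/(1 - 2*y)^(5/2))/(18); at y = 0 this is -13/2.

-13/2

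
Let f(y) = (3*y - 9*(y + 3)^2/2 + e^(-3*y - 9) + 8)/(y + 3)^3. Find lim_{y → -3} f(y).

Direct substitution gives 0/0.
Apply L'Hôpital: lim (-9*y - 3*e^(-3*y - 9) - 24)/(3*(y + 3)^2), still 0/0.
Apply L'Hôpital: lim (9*e^(-3*y - 9) - 9)/(6*y + 18), still 0/0.
After 3 applications of L'Hôpital's rule the quotient is (-27*e^(-3*y - 9))/(6); substituting y = -3 gives -9/2.

-9/2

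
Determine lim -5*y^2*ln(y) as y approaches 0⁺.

This is a 0·(−∞) form. Rewrite as -5·ln(y) / y^(−2) and apply L'Hôpital:
the derivative quotient is -5·(1/y) / (−2·y^(−3)) = (5/2)·y^2 → 0.

0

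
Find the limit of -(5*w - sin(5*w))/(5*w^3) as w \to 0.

Direct substitution gives 0/0.
Apply L'Hôpital: lim (5 - 5*cos(5*w))/(-15*w^2), still 0/0.
Apply L'Hôpital: lim (25*sin(5*w))/(-30*w), still 0/0.
After 3 applications of L'Hôpital's rule the quotient is (125*cos(5*w))/(-30); substituting w = 0 gives -25/6.

-25/6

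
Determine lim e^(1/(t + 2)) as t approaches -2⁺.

∞

As t → -2⁺, 1/(t + 2) → +∞, so e^(1/(t + 2)) → ∞.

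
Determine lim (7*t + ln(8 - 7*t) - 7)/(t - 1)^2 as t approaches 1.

Direct substitution gives 0/0.
Apply L'Hôpital: lim (7 - 7/(8 - 7*t))/(2*t - 2), still 0/0.
After 2 applications of L'Hôpital's rule the quotient is (-49/(8 - 7*t)^2)/(2); substituting t = 1 gives -49/2.

-49/2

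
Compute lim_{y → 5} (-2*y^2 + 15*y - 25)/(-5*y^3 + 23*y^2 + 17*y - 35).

At y = 5 both the top and bottom vanish — a removable singularity. Factoring out (y - 5) from each leaves (5 - 2*y)/(-5*y^2 - 2*y + 7), which at y = 5 equals 5/128.

5/128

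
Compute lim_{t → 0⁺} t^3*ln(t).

This is a 0·(−∞) form. Rewrite as 1·ln(t) / t^(−3) and apply L'Hôpital:
the derivative quotient is 1·(1/t) / (−3·t^(−4)) = (-1/3)·t^3 → 0.

0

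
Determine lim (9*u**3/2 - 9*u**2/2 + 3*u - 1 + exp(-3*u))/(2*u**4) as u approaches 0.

27/16

Direct substitution gives 0/0.
Apply L'Hôpital: lim (27*u^2/2 - 9*u + 3 - 3*e^(-3*u))/(8*u^3), still 0/0.
Apply L'Hôpital: lim (27*u - 9 + 9*e^(-3*u))/(24*u^2), still 0/0.
Apply L'Hôpital: lim (27 - 27*e^(-3*u))/(48*u), still 0/0.
After 4 applications of L'Hôpital's rule the quotient is (81*e^(-3*u))/(48); substituting u = 0 gives 27/16.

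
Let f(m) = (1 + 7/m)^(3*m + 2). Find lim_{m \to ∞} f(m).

e^(21)

Write it as [(1 + 7/m)^m]^(3) · (1 + 7/m)^(2). The bracketed term tends to e^(7) and the second factor to 1, so the limit is e^(21).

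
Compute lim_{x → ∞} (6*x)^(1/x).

Base → ∞ and exponent → 0: an ∞^0 form.
Take logs: (1/x)·ln(6·x^1) = (ln 6 + 1·ln x)/x → 0.
So the limit is e^0 = 1.

1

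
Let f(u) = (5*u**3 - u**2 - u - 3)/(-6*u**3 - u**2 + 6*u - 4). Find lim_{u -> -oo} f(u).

Numerator and denominator both have degree 3.
Dividing every term by u^3, all lower-order terms vanish and the limit is the ratio of leading coefficients, 5/(-6) = -5/6.

-5/6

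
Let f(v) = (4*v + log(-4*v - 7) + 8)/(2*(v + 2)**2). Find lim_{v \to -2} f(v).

-4

Direct substitution gives 0/0.
Apply L'Hôpital: lim (4 - 4/(-4*v - 7))/(4*v + 8), still 0/0.
After 2 applications of L'Hôpital's rule the quotient is (-16/(-4*v - 7)^2)/(4); substituting v = -2 gives -4.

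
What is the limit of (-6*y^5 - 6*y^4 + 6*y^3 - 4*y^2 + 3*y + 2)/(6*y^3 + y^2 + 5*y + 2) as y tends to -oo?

-∞

The numerator has higher degree (5 > 3); the quotient behaves like (-6/(6))·y^2 for large |y|.
As y → −∞ this diverges to -∞.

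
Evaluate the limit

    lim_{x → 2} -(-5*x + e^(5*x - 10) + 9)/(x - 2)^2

-25/2

Direct substitution gives 0/0.
Apply L'Hôpital: lim (5*e^(5*x - 10) - 5)/(4 - 2*x), still 0/0.
After 2 applications of L'Hôpital's rule the quotient is (25*e^(5*x - 10))/(-2); substituting x = 2 gives -25/2.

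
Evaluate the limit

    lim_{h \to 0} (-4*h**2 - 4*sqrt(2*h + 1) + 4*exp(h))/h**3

Substitution gives 0/0; apply L'Hôpital's rule 3 times.
After differentiating numerator and denominator 3 times the quotient is (4*e^(h) - 12/(2*h + 1)^(5/2))/(6); at h = 0 this is -4/3.

-4/3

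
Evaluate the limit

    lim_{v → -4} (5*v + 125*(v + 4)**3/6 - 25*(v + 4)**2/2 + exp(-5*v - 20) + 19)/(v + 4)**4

Direct substitution gives 0/0.
Apply L'Hôpital: lim (-25*v + 125*(v + 4)^2/2 - 5*e^(-5*v - 20) - 95)/(4*(v + 4)^3), still 0/0.
Apply L'Hôpital: lim (125*v + 25*e^(-5*v - 20) + 475)/(12*(v + 4)^2), still 0/0.
Apply L'Hôpital: lim (125 - 125*e^(-5*v - 20))/(24*v + 96), still 0/0.
After 4 applications of L'Hôpital's rule the quotient is (625*e^(-5*v - 20))/(24); substituting v = -4 gives 625/24.

625/24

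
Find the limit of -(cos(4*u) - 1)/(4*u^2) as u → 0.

Direct substitution gives 0/0.
Apply L'Hôpital: lim (-4*sin(4*u))/(-8*u), still 0/0.
After 2 applications of L'Hôpital's rule the quotient is (-16*cos(4*u))/(-8); substituting u = 0 gives 2.

2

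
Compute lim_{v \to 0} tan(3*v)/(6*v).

1/2

Substitution gives 0/0.
Since tan(u)/u → 1 as u → 0, tan(3v)/(3v) → 1 and the limit is 3/6 = 1/2.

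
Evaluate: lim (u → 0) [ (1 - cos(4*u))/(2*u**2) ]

Substitution gives 0/0.
Use (1 − cos θ)/θ² → 1/2 with θ = 4u: the limit is 4²/(2·2) = 4.

4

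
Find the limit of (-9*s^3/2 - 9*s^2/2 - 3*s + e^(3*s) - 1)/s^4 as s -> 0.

Direct substitution gives 0/0.
Apply L'Hôpital: lim (-27*s^2/2 - 9*s + 3*e^(3*s) - 3)/(4*s^3), still 0/0.
Apply L'Hôpital: lim (-27*s + 9*e^(3*s) - 9)/(12*s^2), still 0/0.
Apply L'Hôpital: lim (27*e^(3*s) - 27)/(24*s), still 0/0.
After 4 applications of L'Hôpital's rule the quotient is (81*e^(3*s))/(24); substituting s = 0 gives 27/8.

27/8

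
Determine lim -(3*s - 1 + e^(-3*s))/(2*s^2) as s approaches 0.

-9/4

Direct substitution gives 0/0.
Apply L'Hôpital: lim (3 - 3*e^(-3*s))/(-4*s), still 0/0.
After 2 applications of L'Hôpital's rule the quotient is (9*e^(-3*s))/(-4); substituting s = 0 gives -9/4.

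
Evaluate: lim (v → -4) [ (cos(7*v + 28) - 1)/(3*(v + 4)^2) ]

Direct substitution gives 0/0.
Apply L'Hôpital: lim (-7*sin(7*v + 28))/(6*v + 24), still 0/0.
After 2 applications of L'Hôpital's rule the quotient is (-49*cos(7*v + 28))/(6); substituting v = -4 gives -49/6.

-49/6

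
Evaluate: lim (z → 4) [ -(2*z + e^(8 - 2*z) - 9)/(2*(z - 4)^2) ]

Direct substitution gives 0/0.
Apply L'Hôpital: lim (2 - 2*e^(8 - 2*z))/(16 - 4*z), still 0/0.
After 2 applications of L'Hôpital's rule the quotient is (4*e^(8 - 2*z))/(-4); substituting z = 4 gives -1.

-1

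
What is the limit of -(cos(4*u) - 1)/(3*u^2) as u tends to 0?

Direct substitution gives 0/0.
Apply L'Hôpital: lim (-4*sin(4*u))/(-6*u), still 0/0.
After 2 applications of L'Hôpital's rule the quotient is (-16*cos(4*u))/(-6); substituting u = 0 gives 8/3.

8/3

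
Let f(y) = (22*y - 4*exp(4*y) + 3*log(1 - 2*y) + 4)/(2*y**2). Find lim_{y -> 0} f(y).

-19

Substitution gives 0/0; apply L'Hôpital's rule 2 times.
After differentiating numerator and denominator 2 times the quotient is (-64*e^(4*y) - 12/(2*y - 1)^2)/(4); at y = 0 this is -19.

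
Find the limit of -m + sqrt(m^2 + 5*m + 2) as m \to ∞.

5/2

This has the form ∞ − ∞. Multiply and divide by the conjugate √(m^2 + 5*m + 2) + m.
That gives (5m + 2) / (√(m^2 + 5*m + 2) + m).
Divide numerator and denominator by m: the limit is 5/(2·1) = 5/2.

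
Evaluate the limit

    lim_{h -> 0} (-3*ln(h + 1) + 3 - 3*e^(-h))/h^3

Substitution gives 0/0; apply L'Hôpital's rule 3 times.
After differentiating numerator and denominator 3 times the quotient is (3*e^(-h) - 6/(h + 1)^3)/(6); at h = 0 this is -1/2.

-1/2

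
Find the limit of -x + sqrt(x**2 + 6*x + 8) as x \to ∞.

3

An ∞ − ∞ form. Rationalising with the conjugate, the difference becomes (6x + 8) / (√(x^2 + 6*x + 8) + x).
For large x the denominator behaves like 2·x, so the quotient tends to 6/2 = 3.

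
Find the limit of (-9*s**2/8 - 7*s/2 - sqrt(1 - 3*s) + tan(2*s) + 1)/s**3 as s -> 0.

209/48

Substitution gives 0/0; apply L'Hôpital's rule 3 times.
After differentiating numerator and denominator 3 times the quotient is (48*tan(2*s)^2/cos(2*s)^2 + 16/cos(2*s)^2 + 81/(8*(1 - 3*s)^(5/2)))/(6); at s = 0 this is 209/48.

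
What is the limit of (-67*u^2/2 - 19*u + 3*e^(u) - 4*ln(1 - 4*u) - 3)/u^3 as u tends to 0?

515/6

Substitution gives 0/0; apply L'Hôpital's rule 3 times.
After differentiating numerator and denominator 3 times the quotient is (3*e^(u) - 512/(4*u - 1)^3)/(6); at u = 0 this is 515/6.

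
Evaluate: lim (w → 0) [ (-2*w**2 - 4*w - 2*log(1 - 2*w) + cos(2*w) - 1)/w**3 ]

16/3

Substitution gives 0/0 (the numerator vanishes to order 3).
Expand each term to order w^3: the coefficient of w^3 in -2·ln(1 - 2w) is 16/3 and in cos(2w) is 0.
Lower-order terms cancel with the polynomial part, so the numerator is (16/3)·w^3 + o(w^3), and the limit is (16/3)/(1) = 16/3.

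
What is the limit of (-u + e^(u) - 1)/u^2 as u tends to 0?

Direct substitution gives 0/0.
Apply L'Hôpital: lim (e^(u) - 1)/(2*u), still 0/0.
After 2 applications of L'Hôpital's rule the quotient is (e^(u))/(2); substituting u = 0 gives 1/2.

1/2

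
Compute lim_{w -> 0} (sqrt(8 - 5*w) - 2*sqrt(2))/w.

A 0/0 form; rationalise with √(8 - 5w) + √8. This collapses the numerator to -5w, leaving -5/(√(8 - 5w) + √8) → -5/(2√8) = -5*√(2)/8.

-5*√(2)/8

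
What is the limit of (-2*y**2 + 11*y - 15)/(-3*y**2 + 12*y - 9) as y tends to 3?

1/6

At y = 3 both the top and bottom vanish — a removable singularity. Factoring out (y - 3) from each leaves (5 - 2*y)/(3 - 3*y), which at y = 3 equals 1/6.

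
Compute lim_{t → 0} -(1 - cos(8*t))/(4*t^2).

-8

Substitution gives 0/0.
Use (1 − cos u)/u² → 1/2 with u = 8t: the limit is 8²/(2·(-4)) = -8.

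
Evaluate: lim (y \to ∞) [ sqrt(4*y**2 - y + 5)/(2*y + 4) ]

1

For large |y|, √(4*y^2 - y + 5) ≈ √4·|y| and the denominator ≈ 2y.
Since y → +∞, |y| = y, giving √4/(2) = 1.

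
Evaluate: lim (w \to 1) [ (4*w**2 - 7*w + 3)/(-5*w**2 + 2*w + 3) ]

-1/8

Direct substitution gives 0/0, so factor. Both numerator and denominator have (w - 1) as a factor.
After cancelling, the expression reduces to (4*w - 3)/(-5*w - 3).
Substituting w = 1 gives -1/8.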